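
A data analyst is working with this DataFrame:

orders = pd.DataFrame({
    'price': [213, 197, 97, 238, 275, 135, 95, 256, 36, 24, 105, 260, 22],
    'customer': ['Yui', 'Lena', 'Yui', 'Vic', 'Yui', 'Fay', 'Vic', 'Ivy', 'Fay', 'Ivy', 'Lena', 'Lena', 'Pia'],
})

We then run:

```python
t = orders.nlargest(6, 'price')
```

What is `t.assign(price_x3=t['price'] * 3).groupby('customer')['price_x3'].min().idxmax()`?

Ivy

take 6 rows with largest price:
    price customer
4     275      Yui
11    260     Lena
7     256      Ivy
3     238      Vic
0     213      Yui
1     197     Lena
add column price_x3 = t['price'] * 3:
    price customer  price_x3
4     275      Yui       825
11    260     Lena       780
7     256      Ivy       768
3     238      Vic       714
0     213      Yui       639
1     197     Lena       591
group by customer, min of price_x3:
customer
Ivy     768
Lena    591
Vic     714
Yui     639
Name: price_x3, dtype: int64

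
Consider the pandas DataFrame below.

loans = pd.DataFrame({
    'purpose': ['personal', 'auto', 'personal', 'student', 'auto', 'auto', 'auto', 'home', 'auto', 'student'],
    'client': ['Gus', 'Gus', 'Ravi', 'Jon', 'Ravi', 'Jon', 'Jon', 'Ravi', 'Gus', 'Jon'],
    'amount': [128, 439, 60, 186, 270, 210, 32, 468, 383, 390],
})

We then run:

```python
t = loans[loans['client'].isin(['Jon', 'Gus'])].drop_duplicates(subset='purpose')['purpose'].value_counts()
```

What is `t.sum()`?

filter rows where client in ['Jon', 'Gus']:
    purpose client  amount
0  personal    Gus     128
1      auto    Gus     439
3   student    Jon     186
5      auto    Jon     210
6      auto    Jon      32
8      auto    Gus     383
9   student    Jon     390
drop duplicate purpose (keep=first):
    purpose client  amount
0  personal    Gus     128
1      auto    Gus     439
3   student    Jon     186
value_counts of purpose:
purpose
personal    1
auto        1
student     1
Name: count, dtype: int64
Hence 3.

3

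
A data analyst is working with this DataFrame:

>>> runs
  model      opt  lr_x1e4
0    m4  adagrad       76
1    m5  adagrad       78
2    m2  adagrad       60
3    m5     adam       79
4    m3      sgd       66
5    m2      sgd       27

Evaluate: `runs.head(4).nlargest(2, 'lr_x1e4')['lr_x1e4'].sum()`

take first 4 rows:
  model      opt  lr_x1e4
0    m4  adagrad       76
1    m5  adagrad       78
2    m2  adagrad       60
3    m5     adam       79
take 2 rows with largest lr_x1e4:
  model      opt  lr_x1e4
3    m5     adam       79
1    m5  adagrad       78
Finally, sum of column 'lr_x1e4' = 157.

157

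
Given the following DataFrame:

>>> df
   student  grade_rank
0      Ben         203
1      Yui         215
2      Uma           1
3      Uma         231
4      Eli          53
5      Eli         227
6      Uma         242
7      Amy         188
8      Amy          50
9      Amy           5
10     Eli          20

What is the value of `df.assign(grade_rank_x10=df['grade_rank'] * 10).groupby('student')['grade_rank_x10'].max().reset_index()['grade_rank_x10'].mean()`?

2150.0

add column grade_rank_x10 = df['grade_rank'] * 10:
   student  grade_rank  grade_rank_x10
0      Ben         203            2030
1      Yui         215            2150
2      Uma           1              10
3      Uma         231            2310
4      Eli          53             530
5      Eli         227            2270
6      Uma         242            2420
7      Amy         188            1880
8      Amy          50             500
9      Amy           5              50
10     Eli          20             200
group by student, max of grade_rank_x10:
student
Amy    1880
Ben    2030
Eli    2270
Uma    2420
Yui    2150
Name: grade_rank_x10, dtype: int64
reset_index():
  student  grade_rank_x10
0     Amy            1880
1     Ben            2030
2     Eli            2270
3     Uma            2420
4     Yui            2150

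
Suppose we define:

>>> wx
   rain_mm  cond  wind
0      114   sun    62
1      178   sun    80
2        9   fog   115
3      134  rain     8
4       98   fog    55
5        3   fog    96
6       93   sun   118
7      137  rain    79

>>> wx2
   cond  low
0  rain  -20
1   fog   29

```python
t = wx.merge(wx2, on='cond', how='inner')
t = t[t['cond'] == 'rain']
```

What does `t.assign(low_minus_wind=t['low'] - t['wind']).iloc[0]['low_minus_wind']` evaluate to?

-28

merge on 'cond' (how='inner') → 5 rows:
   rain_mm  cond  wind  low
0        9   fog   115   29
1      134  rain     8  -20
2       98   fog    55   29
3        3   fog    96   29
4      137  rain    79  -20
filter rows where cond == 'rain':
   rain_mm  cond  wind  low
1      134  rain     8  -20
4      137  rain    79  -20
add column low_minus_wind = t['low'] - t['wind']:
   rain_mm  cond  wind  low  low_minus_wind
1      134  rain     8  -20             -28
4      137  rain    79  -20             -99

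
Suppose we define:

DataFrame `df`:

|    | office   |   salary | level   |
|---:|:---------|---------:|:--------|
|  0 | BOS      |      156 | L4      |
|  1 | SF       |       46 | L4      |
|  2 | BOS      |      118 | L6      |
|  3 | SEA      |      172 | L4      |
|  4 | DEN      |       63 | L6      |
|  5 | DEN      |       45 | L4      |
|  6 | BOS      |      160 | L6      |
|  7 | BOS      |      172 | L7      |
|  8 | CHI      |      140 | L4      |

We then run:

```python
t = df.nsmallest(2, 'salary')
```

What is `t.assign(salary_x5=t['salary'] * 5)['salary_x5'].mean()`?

227.5

take 2 rows with smallest salary:
  office  salary level
5    DEN      45    L4
1     SF      46    L4
add column salary_x5 = t['salary'] * 5:
  office  salary level  salary_x5
5    DEN      45    L4        225
1     SF      46    L4        230
Then the mean of column 'salary_x5': 227.5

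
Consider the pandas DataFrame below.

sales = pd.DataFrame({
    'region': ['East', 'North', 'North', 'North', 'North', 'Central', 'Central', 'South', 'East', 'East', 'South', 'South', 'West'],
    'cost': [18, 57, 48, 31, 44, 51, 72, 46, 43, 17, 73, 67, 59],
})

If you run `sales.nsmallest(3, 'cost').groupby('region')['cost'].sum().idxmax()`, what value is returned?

take 3 rows with smallest cost:
  region  cost
9   East    17
0   East    18
3  North    31
group by region, sum of cost:
region
East     35
North    31
Name: cost, dtype: int64
Taking the label with the largest value gives East.

East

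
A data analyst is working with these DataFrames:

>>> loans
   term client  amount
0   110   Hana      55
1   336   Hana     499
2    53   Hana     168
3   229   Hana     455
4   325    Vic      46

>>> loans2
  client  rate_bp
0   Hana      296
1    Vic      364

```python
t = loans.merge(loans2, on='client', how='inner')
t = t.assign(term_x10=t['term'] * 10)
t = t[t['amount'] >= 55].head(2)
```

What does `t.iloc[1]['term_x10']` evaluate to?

merge on 'client' (how='inner') → 5 rows:
   term client  amount  rate_bp
0   110   Hana      55      296
1   336   Hana     499      296
2    53   Hana     168      296
3   229   Hana     455      296
4   325    Vic      46      364
add column term_x10 = t['term'] * 10:
   term client  amount  rate_bp  term_x10
0   110   Hana      55      296      1100
1   336   Hana     499      296      3360
2    53   Hana     168      296       530
3   229   Hana     455      296      2290
4   325    Vic      46      364      3250
filter rows where amount >= 55:
   term client  amount  rate_bp  term_x10
0   110   Hana      55      296      1100
1   336   Hana     499      296      3360
2    53   Hana     168      296       530
3   229   Hana     455      296      2290
take first 2 rows:
   term client  amount  rate_bp  term_x10
0   110   Hana      55      296      1100
1   336   Hana     499      296      3360

3360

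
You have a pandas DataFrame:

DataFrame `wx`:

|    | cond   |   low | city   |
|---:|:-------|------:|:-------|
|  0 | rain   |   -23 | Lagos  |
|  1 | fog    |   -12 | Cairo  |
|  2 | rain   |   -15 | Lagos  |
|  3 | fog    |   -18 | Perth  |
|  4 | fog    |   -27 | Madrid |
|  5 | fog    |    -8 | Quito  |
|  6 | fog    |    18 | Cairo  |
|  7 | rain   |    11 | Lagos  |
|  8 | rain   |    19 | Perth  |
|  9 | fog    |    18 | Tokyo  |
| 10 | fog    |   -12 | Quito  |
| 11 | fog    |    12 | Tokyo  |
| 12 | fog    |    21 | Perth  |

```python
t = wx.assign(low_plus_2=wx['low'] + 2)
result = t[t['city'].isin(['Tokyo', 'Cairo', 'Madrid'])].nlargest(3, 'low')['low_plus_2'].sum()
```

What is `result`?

54

add column low_plus_2 = wx['low'] + 2:
    cond  low    city  low_plus_2
0   rain  -23   Lagos         -21
1    fog  -12   Cairo         -10
2   rain  -15   Lagos         -13
3    fog  -18   Perth         -16
4    fog  -27  Madrid         -25
5    fog   -8   Quito          -6
6    fog   18   Cairo          20
7   rain   11   Lagos          13
8   rain   19   Perth          21
9    fog   18   Tokyo          20
10   fog  -12   Quito         -10
11   fog   12   Tokyo          14
12   fog   21   Perth          23
filter rows where city in ['Tokyo', 'Cairo', 'Madrid']:
   cond  low    city  low_plus_2
1   fog  -12   Cairo         -10
4   fog  -27  Madrid         -25
6   fog   18   Cairo          20
9   fog   18   Tokyo          20
11  fog   12   Tokyo          14
take 3 rows with largest low:
   cond  low   city  low_plus_2
6   fog   18  Cairo          20
9   fog   18  Tokyo          20
11  fog   12  Tokyo          14
Hence 54.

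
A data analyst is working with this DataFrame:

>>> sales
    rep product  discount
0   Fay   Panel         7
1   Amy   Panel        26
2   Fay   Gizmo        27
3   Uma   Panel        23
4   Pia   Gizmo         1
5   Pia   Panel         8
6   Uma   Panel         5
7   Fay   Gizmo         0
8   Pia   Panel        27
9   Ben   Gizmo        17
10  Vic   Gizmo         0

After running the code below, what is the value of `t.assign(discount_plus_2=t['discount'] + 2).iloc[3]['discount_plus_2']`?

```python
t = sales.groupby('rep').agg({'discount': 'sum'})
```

38

group by rep, sum of discount:
     discount
rep          
Amy        26
Ben        17
Fay        34
Pia        36
Uma        28
Vic         0
add column discount_plus_2 = t['discount'] + 2:
     discount  discount_plus_2
rep                           
Amy        26               28
Ben        17               19
Fay        34               36
Pia        36               38
Uma        28               30
Vic         0                2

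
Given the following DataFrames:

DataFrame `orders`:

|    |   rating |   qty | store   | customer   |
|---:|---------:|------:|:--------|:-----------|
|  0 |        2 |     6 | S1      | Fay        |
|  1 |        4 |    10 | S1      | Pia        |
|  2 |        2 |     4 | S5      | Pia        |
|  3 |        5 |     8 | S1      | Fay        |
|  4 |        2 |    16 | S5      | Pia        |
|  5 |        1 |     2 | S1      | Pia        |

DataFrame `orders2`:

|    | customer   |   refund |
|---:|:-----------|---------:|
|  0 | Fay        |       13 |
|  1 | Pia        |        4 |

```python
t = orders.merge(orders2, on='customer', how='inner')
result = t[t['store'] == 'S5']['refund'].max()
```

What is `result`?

merge on 'customer' (how='inner') → 6 rows:
   rating  qty store customer  refund
0       2    6    S1      Fay      13
1       4   10    S1      Pia       4
2       2    4    S5      Pia       4
3       5    8    S1      Fay      13
4       2   16    S5      Pia       4
5       1    2    S1      Pia       4
filter rows where store == 'S5':
   rating  qty store customer  refund
2       2    4    S5      Pia       4
4       2   16    S5      Pia       4
max of column 'refund' → 4

4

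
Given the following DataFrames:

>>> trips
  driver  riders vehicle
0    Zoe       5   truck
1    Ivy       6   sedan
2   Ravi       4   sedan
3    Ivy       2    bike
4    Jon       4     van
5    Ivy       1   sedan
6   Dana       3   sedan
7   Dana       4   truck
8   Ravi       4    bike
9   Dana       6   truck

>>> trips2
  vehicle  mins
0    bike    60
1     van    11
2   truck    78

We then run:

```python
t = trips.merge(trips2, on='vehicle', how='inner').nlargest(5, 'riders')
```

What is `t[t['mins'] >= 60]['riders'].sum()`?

19

merge on 'vehicle' (how='inner') → 6 rows:
  driver  riders vehicle  mins
0    Zoe       5   truck    78
1    Ivy       2    bike    60
2    Jon       4     van    11
3   Dana       4   truck    78
4   Ravi       4    bike    60
5   Dana       6   truck    78
take 5 rows with largest riders:
  driver  riders vehicle  mins
5   Dana       6   truck    78
0    Zoe       5   truck    78
2    Jon       4     van    11
3   Dana       4   truck    78
4   Ravi       4    bike    60
filter rows where mins >= 60:
  driver  riders vehicle  mins
5   Dana       6   truck    78
0    Zoe       5   truck    78
3   Dana       4   truck    78
4   Ravi       4    bike    60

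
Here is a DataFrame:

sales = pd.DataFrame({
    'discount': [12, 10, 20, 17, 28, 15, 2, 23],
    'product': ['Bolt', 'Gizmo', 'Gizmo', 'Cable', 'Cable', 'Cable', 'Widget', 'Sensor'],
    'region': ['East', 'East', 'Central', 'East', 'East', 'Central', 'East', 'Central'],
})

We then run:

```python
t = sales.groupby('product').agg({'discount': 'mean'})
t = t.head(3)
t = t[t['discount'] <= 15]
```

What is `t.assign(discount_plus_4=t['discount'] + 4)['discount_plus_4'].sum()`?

group by product, mean of discount:
         discount
product          
Bolt         12.0
Cable        20.0
Gizmo        15.0
Sensor       23.0
Widget        2.0
take first 3 rows:
         discount
product          
Bolt         12.0
Cable        20.0
Gizmo        15.0
filter rows where discount <= 15:
         discount
product          
Bolt         12.0
Gizmo        15.0
add column discount_plus_4 = t['discount'] + 4:
         discount  discount_plus_4
product                           
Bolt         12.0             16.0
Gizmo        15.0             19.0
Hence 35.0.

35.0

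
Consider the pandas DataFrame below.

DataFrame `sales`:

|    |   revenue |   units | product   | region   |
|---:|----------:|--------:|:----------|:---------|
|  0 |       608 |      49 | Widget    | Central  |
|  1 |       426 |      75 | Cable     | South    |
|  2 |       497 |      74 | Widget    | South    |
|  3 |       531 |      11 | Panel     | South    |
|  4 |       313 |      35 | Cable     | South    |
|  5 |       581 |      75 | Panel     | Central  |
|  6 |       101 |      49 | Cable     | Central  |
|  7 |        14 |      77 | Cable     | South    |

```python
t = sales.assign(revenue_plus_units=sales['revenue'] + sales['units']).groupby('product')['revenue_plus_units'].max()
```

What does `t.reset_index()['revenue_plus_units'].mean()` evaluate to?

604.666666667

add column revenue_plus_units = sales['revenue'] + sales['units']:
   revenue  units product   region  revenue_plus_units
0      608     49  Widget  Central                 657
1      426     75   Cable    South                 501
2      497     74  Widget    South                 571
3      531     11   Panel    South                 542
4      313     35   Cable    South                 348
5      581     75   Panel  Central                 656
6      101     49   Cable  Central                 150
7       14     77   Cable    South                  91
group by product, max of revenue_plus_units:
product
Cable     501
Panel     656
Widget    657
Name: revenue_plus_units, dtype: int64
reset_index():
  product  revenue_plus_units
0   Cable                 501
1   Panel                 656
2  Widget                 657
Then the mean of column 'revenue_plus_units': 604.666666667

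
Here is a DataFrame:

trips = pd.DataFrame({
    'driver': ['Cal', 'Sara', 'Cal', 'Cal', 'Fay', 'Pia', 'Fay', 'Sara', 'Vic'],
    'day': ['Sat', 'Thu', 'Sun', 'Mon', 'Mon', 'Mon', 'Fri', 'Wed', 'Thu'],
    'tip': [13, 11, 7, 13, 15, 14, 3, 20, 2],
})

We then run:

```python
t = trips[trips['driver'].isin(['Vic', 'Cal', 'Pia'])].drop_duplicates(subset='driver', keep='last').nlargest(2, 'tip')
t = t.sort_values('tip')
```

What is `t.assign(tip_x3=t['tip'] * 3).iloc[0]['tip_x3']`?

39

filter rows where driver in ['Vic', 'Cal', 'Pia']:
  driver  day  tip
0    Cal  Sat   13
2    Cal  Sun    7
3    Cal  Mon   13
5    Pia  Mon   14
8    Vic  Thu    2
drop duplicate driver (keep=last):
  driver  day  tip
3    Cal  Mon   13
5    Pia  Mon   14
8    Vic  Thu    2
take 2 rows with largest tip:
  driver  day  tip
5    Pia  Mon   14
3    Cal  Mon   13
sort by tip:
  driver  day  tip
3    Cal  Mon   13
5    Pia  Mon   14
add column tip_x3 = t['tip'] * 3:
  driver  day  tip  tip_x3
3    Cal  Mon   13      39
5    Pia  Mon   14      42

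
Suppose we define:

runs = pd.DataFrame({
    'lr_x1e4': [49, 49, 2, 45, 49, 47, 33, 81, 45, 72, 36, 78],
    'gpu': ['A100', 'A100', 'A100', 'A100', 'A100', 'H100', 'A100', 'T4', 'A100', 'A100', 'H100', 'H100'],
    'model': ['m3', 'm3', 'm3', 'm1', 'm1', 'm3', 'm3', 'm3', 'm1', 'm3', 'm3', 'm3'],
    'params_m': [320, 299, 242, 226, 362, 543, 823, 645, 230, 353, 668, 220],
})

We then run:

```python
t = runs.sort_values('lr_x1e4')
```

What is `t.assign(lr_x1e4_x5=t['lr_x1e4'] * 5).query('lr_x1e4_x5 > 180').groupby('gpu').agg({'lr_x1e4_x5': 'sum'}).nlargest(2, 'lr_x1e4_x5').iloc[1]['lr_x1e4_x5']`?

625

sort by lr_x1e4:
    lr_x1e4   gpu model  params_m
2         2  A100    m3       242
6        33  A100    m3       823
10       36  H100    m3       668
3        45  A100    m1       226
8        45  A100    m1       230
5        47  H100    m3       543
0        49  A100    m3       320
1        49  A100    m3       299
4        49  A100    m1       362
9        72  A100    m3       353
11       78  H100    m3       220
7        81    T4    m3       645
add column lr_x1e4_x5 = t['lr_x1e4'] * 5:
    lr_x1e4   gpu model  params_m  lr_x1e4_x5
2         2  A100    m3       242          10
6        33  A100    m3       823         165
10       36  H100    m3       668         180
3        45  A100    m1       226         225
8        45  A100    m1       230         225
5        47  H100    m3       543         235
0        49  A100    m3       320         245
1        49  A100    m3       299         245
4        49  A100    m1       362         245
9        72  A100    m3       353         360
11       78  H100    m3       220         390
7        81    T4    m3       645         405
filter rows where lr_x1e4_x5 > 180:
    lr_x1e4   gpu model  params_m  lr_x1e4_x5
3        45  A100    m1       226         225
8        45  A100    m1       230         225
5        47  H100    m3       543         235
0        49  A100    m3       320         245
1        49  A100    m3       299         245
4        49  A100    m1       362         245
9        72  A100    m3       353         360
11       78  H100    m3       220         390
7        81    T4    m3       645         405
group by gpu, sum of lr_x1e4_x5:
      lr_x1e4_x5
gpu             
A100        1545
H100         625
T4           405
take 2 rows with largest lr_x1e4_x5:
      lr_x1e4_x5
gpu             
A100        1545
H100         625
Then the value at position 1, column 'lr_x1e4_x5': 625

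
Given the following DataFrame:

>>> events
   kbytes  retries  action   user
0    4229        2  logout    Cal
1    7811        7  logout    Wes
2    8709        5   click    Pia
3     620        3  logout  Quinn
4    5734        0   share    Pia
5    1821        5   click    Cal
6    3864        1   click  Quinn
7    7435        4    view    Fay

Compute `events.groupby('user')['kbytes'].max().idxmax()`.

Pia

group by user, max of kbytes:
user
Cal      4229
Fay      7435
Pia      8709
Quinn    3864
Wes      7811
Name: kbytes, dtype: int64
The label with the largest value is Pia.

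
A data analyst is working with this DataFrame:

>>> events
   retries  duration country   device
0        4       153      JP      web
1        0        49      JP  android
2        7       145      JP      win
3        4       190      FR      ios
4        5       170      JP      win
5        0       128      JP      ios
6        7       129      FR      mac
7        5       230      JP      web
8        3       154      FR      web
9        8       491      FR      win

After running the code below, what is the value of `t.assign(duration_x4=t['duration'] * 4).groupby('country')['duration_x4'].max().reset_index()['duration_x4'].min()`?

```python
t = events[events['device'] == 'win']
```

680

filter rows where device == 'win':
   retries  duration country device
2        7       145      JP    win
4        5       170      JP    win
9        8       491      FR    win
add column duration_x4 = t['duration'] * 4:
   retries  duration country device  duration_x4
2        7       145      JP    win          580
4        5       170      JP    win          680
9        8       491      FR    win         1964
group by country, max of duration_x4:
country
FR    1964
JP     680
Name: duration_x4, dtype: int64
reset_index():
  country  duration_x4
0      FR         1964
1      JP          680
Hence 680.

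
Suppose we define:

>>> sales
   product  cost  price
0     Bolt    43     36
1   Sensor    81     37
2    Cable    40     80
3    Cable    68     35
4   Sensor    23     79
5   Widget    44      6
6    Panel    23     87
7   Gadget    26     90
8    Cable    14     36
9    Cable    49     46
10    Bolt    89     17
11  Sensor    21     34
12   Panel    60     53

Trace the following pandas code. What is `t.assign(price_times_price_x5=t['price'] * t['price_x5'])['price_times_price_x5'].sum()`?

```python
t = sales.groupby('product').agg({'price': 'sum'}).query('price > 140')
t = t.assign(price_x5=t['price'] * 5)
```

306545

group by product, sum of price:
         price
product       
Bolt        53
Cable      197
Gadget      90
Panel      140
Sensor     150
Widget       6
filter rows where price > 140:
         price
product       
Cable      197
Sensor     150
add column price_x5 = t['price'] * 5:
         price  price_x5
product                 
Cable      197       985
Sensor     150       750
add column price_times_price_x5 = t['price'] * t['price_x5']:
         price  price_x5  price_times_price_x5
product                                       
Cable      197       985                194045
Sensor     150       750                112500
Reading off the sum of column 'price_times_price_x5', we get 306545.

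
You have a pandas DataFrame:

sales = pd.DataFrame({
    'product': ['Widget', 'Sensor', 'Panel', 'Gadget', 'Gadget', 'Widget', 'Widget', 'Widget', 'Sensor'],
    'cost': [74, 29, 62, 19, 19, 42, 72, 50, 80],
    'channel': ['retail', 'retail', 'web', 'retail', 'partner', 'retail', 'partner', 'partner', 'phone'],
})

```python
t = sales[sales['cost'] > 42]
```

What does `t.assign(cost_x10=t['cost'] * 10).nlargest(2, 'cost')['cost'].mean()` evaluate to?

77.0

filter rows where cost > 42:
  product  cost  channel
0  Widget    74   retail
2   Panel    62      web
6  Widget    72  partner
7  Widget    50  partner
8  Sensor    80    phone
add column cost_x10 = t['cost'] * 10:
  product  cost  channel  cost_x10
0  Widget    74   retail       740
2   Panel    62      web       620
6  Widget    72  partner       720
7  Widget    50  partner       500
8  Sensor    80    phone       800
take 2 rows with largest cost:
  product  cost channel  cost_x10
8  Sensor    80   phone       800
0  Widget    74  retail       740
So mean() = 77.0.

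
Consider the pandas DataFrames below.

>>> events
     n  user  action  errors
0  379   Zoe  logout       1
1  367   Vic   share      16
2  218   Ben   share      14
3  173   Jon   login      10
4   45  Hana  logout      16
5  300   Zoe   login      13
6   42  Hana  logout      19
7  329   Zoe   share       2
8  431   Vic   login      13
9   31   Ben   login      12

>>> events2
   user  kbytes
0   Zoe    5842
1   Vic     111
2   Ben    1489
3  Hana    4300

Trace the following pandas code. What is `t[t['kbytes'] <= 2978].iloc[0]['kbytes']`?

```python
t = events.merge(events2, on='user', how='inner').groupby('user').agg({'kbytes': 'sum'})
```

merge on 'user' (how='inner') → 9 rows:
     n  user  action  errors  kbytes
0  379   Zoe  logout       1    5842
1  367   Vic   share      16     111
2  218   Ben   share      14    1489
3   45  Hana  logout      16    4300
4  300   Zoe   login      13    5842
5   42  Hana  logout      19    4300
6  329   Zoe   share       2    5842
7  431   Vic   login      13     111
8   31   Ben   login      12    1489
group by user, sum of kbytes:
      kbytes
user        
Ben     2978
Hana    8600
Vic      222
Zoe    17526
filter rows where kbytes <= 2978:
      kbytes
user        
Ben     2978
Vic      222
Hence 2978.

2978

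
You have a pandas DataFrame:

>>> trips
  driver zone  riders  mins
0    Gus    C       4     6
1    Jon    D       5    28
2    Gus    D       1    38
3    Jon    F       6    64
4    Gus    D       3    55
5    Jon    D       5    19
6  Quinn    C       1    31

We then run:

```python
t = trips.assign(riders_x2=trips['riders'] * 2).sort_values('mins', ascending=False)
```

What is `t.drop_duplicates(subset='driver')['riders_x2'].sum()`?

20

add column riders_x2 = trips['riders'] * 2:
  driver zone  riders  mins  riders_x2
0    Gus    C       4     6          8
1    Jon    D       5    28         10
2    Gus    D       1    38          2
3    Jon    F       6    64         12
4    Gus    D       3    55          6
5    Jon    D       5    19         10
6  Quinn    C       1    31          2
sort by mins descending:
  driver zone  riders  mins  riders_x2
3    Jon    F       6    64         12
4    Gus    D       3    55          6
2    Gus    D       1    38          2
6  Quinn    C       1    31          2
1    Jon    D       5    28         10
5    Jon    D       5    19         10
0    Gus    C       4     6          8
drop duplicate driver (keep=first):
  driver zone  riders  mins  riders_x2
3    Jon    F       6    64         12
4    Gus    D       3    55          6
6  Quinn    C       1    31          2
Taking the sum of column 'riders_x2' gives 20.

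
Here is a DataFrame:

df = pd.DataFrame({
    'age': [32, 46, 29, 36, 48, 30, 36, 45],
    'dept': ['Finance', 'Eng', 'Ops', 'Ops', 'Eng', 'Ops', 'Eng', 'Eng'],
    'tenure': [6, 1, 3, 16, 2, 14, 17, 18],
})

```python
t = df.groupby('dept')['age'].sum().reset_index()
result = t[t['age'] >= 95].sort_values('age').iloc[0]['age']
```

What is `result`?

group by dept, sum of age:
dept
Eng        175
Finance     32
Ops         95
Name: age, dtype: int64
reset_index():
      dept  age
0      Eng  175
1  Finance   32
2      Ops   95
filter rows where age >= 95:
  dept  age
0  Eng  175
2  Ops   95
sort by age:
  dept  age
2  Ops   95
0  Eng  175

95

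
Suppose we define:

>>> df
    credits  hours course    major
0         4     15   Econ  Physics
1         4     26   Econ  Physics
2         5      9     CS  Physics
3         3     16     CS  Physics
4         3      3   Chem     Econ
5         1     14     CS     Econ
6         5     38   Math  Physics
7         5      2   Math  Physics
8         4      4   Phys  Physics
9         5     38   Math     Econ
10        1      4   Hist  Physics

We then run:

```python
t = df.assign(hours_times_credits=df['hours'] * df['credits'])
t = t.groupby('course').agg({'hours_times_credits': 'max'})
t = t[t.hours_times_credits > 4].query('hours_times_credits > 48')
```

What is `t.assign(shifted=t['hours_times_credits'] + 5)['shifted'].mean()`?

152.0

add column hours_times_credits = df['hours'] * df['credits']:
    credits  hours course    major  hours_times_credits
0         4     15   Econ  Physics                   60
1         4     26   Econ  Physics                  104
2         5      9     CS  Physics                   45
3         3     16     CS  Physics                   48
4         3      3   Chem     Econ                    9
5         1     14     CS     Econ                   14
6         5     38   Math  Physics                  190
7         5      2   Math  Physics                   10
8         4      4   Phys  Physics                   16
9         5     38   Math     Econ                  190
10        1      4   Hist  Physics                    4
group by course, max of hours_times_credits:
        hours_times_credits
course                     
CS                       48
Chem                      9
Econ                    104
Hist                      4
Math                    190
Phys                     16
filter rows where hours_times_credits > 4:
        hours_times_credits
course                     
CS                       48
Chem                      9
Econ                    104
Math                    190
Phys                     16
filter rows where hours_times_credits > 48:
        hours_times_credits
course                     
Econ                    104
Math                    190
add column shifted = t['hours_times_credits'] + 5:
        hours_times_credits  shifted
course                              
Econ                    104      109
Math                    190      195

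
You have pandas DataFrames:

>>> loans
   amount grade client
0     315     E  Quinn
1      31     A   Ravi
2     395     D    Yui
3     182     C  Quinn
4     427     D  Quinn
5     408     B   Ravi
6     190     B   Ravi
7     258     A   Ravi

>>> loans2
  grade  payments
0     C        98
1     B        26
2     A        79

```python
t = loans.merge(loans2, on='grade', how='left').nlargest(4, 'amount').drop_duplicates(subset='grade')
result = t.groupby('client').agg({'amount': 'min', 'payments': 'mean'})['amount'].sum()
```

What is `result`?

723

merge on 'grade' (how='left') → 8 rows:
   amount grade client  payments
0     315     E  Quinn       NaN
1      31     A   Ravi      79.0
2     395     D    Yui       NaN
3     182     C  Quinn      98.0
4     427     D  Quinn       NaN
5     408     B   Ravi      26.0
6     190     B   Ravi      26.0
7     258     A   Ravi      79.0
take 4 rows with largest amount:
   amount grade client  payments
4     427     D  Quinn       NaN
5     408     B   Ravi      26.0
2     395     D    Yui       NaN
0     315     E  Quinn       NaN
drop duplicate grade (keep=first):
   amount grade client  payments
4     427     D  Quinn       NaN
5     408     B   Ravi      26.0
0     315     E  Quinn       NaN
group by client: min(amount), mean(payments):
        amount  payments
client                  
Quinn      315       NaN
Ravi       408      26.0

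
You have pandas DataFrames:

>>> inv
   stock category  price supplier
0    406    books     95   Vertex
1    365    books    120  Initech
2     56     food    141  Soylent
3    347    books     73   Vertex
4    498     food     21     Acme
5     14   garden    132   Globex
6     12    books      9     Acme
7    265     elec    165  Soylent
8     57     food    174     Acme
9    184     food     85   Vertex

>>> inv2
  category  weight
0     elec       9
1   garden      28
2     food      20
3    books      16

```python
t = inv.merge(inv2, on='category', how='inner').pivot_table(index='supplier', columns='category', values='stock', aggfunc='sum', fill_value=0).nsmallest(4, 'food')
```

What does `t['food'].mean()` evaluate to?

merge on 'category' (how='inner') → 10 rows:
   stock category  price supplier  weight
0    406    books     95   Vertex      16
1    365    books    120  Initech      16
2     56     food    141  Soylent      20
3    347    books     73   Vertex      16
4    498     food     21     Acme      20
5     14   garden    132   Globex      28
6     12    books      9     Acme      16
7    265     elec    165  Soylent       9
8     57     food    174     Acme      20
9    184     food     85   Vertex      20
pivot: rows=supplier, cols=category, sum(stock):
category  books  elec  food  garden
supplier                           
Acme         12     0   555       0
Globex        0     0     0      14
Initech     365     0     0       0
Soylent       0   265    56       0
Vertex      753     0   184       0
take 4 rows with smallest food:
category  books  elec  food  garden
supplier                           
Globex        0     0     0      14
Initech     365     0     0       0
Soylent       0   265    56       0
Vertex      753     0   184       0

60.0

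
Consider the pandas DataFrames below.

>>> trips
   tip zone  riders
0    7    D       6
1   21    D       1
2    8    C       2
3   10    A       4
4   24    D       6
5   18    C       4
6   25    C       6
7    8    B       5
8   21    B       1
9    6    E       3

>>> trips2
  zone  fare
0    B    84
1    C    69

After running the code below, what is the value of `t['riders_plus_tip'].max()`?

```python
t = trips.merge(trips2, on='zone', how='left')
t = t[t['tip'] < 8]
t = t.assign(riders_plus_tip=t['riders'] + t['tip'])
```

13

merge on 'zone' (how='left') → 10 rows:
   tip zone  riders  fare
0    7    D       6   NaN
1   21    D       1   NaN
2    8    C       2  69.0
3   10    A       4   NaN
4   24    D       6   NaN
5   18    C       4  69.0
6   25    C       6  69.0
7    8    B       5  84.0
8   21    B       1  84.0
9    6    E       3   NaN
filter rows where tip < 8:
   tip zone  riders  fare
0    7    D       6   NaN
9    6    E       3   NaN
add column riders_plus_tip = t['riders'] + t['tip']:
   tip zone  riders  fare  riders_plus_tip
0    7    D       6   NaN               13
9    6    E       3   NaN                9
Hence 13.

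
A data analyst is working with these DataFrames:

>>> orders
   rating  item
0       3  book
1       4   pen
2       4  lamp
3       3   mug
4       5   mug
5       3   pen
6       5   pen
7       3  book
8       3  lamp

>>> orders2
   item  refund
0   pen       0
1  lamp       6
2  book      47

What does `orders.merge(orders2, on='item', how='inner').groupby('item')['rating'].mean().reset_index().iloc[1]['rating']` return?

merge on 'item' (how='inner') → 7 rows:
   rating  item  refund
0       3  book      47
1       4   pen       0
2       4  lamp       6
3       3   pen       0
4       5   pen       0
5       3  book      47
6       3  lamp       6
group by item, mean of rating:
item
book    3.0
lamp    3.5
pen     4.0
Name: rating, dtype: float64
reset_index():
   item  rating
0  book     3.0
1  lamp     3.5
2   pen     4.0
value at position 1, column 'rating' → 3.5

3.5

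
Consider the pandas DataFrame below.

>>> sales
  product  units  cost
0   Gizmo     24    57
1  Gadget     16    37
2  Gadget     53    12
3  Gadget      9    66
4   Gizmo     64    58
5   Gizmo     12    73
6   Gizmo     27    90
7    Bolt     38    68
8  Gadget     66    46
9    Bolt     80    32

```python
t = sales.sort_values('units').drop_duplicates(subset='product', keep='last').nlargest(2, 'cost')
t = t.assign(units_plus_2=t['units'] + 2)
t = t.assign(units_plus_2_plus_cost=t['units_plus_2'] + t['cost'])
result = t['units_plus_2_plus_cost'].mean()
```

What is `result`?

119.0

sort by units:
  product  units  cost
3  Gadget      9    66
5   Gizmo     12    73
1  Gadget     16    37
0   Gizmo     24    57
6   Gizmo     27    90
7    Bolt     38    68
2  Gadget     53    12
4   Gizmo     64    58
8  Gadget     66    46
9    Bolt     80    32
drop duplicate product (keep=last):
  product  units  cost
4   Gizmo     64    58
8  Gadget     66    46
9    Bolt     80    32
take 2 rows with largest cost:
  product  units  cost
4   Gizmo     64    58
8  Gadget     66    46
add column units_plus_2 = t['units'] + 2:
  product  units  cost  units_plus_2
4   Gizmo     64    58            66
8  Gadget     66    46            68
add column units_plus_2_plus_cost = t['units_plus_2'] + t['cost']:
  product  units  cost  units_plus_2  units_plus_2_plus_cost
4   Gizmo     64    58            66                     124
8  Gadget     66    46            68                     114
Reading off the mean of column 'units_plus_2_plus_cost', we get 119.0.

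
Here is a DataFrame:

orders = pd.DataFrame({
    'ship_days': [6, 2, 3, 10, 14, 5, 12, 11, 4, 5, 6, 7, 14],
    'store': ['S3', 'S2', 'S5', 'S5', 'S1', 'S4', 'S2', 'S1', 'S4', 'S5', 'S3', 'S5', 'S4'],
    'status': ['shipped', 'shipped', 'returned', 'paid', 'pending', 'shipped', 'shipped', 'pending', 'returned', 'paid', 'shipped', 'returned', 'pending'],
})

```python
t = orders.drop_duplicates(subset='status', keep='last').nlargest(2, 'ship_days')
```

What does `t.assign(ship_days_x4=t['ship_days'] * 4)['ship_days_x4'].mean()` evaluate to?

drop duplicate status (keep=last):
    ship_days store    status
9           5    S5      paid
10          6    S3   shipped
11          7    S5  returned
12         14    S4   pending
take 2 rows with largest ship_days:
    ship_days store    status
12         14    S4   pending
11          7    S5  returned
add column ship_days_x4 = t['ship_days'] * 4:
    ship_days store    status  ship_days_x4
12         14    S4   pending            56
11          7    S5  returned            28
Finally, mean of column 'ship_days_x4' = 42.0.

42.0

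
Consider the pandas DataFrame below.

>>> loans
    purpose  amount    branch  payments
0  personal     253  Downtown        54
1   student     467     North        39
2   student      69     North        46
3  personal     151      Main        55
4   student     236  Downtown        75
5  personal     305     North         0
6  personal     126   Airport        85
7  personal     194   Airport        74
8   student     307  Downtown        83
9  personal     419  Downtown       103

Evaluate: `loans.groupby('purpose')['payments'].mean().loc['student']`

60.75

group by purpose, mean of payments:
purpose
personal    61.833333
student     60.750000
Name: payments, dtype: float64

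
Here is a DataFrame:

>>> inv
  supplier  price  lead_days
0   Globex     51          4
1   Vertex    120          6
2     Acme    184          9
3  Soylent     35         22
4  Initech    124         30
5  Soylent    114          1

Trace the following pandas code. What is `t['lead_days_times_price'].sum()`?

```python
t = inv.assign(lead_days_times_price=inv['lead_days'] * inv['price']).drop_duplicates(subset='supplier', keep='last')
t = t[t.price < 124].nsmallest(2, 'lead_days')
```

318

add column lead_days_times_price = inv['lead_days'] * inv['price']:
  supplier  price  lead_days  lead_days_times_price
0   Globex     51          4                    204
1   Vertex    120          6                    720
2     Acme    184          9                   1656
3  Soylent     35         22                    770
4  Initech    124         30                   3720
5  Soylent    114          1                    114
drop duplicate supplier (keep=last):
  supplier  price  lead_days  lead_days_times_price
0   Globex     51          4                    204
1   Vertex    120          6                    720
2     Acme    184          9                   1656
4  Initech    124         30                   3720
5  Soylent    114          1                    114
filter rows where price < 124:
  supplier  price  lead_days  lead_days_times_price
0   Globex     51          4                    204
1   Vertex    120          6                    720
5  Soylent    114          1                    114
take 2 rows with smallest lead_days:
  supplier  price  lead_days  lead_days_times_price
5  Soylent    114          1                    114
0   Globex     51          4                    204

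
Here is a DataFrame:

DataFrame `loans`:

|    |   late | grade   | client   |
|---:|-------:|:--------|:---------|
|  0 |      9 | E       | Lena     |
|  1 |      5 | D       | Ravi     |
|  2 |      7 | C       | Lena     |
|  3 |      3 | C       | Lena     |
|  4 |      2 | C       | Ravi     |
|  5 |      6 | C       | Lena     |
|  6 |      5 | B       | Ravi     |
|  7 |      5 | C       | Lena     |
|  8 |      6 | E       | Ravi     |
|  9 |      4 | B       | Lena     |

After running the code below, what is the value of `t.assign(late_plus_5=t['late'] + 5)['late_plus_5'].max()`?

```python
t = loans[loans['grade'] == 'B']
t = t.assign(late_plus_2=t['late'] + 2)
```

filter rows where grade == 'B':
   late grade client
6     5     B   Ravi
9     4     B   Lena
add column late_plus_2 = t['late'] + 2:
   late grade client  late_plus_2
6     5     B   Ravi            7
9     4     B   Lena            6
add column late_plus_5 = t['late'] + 5:
   late grade client  late_plus_2  late_plus_5
6     5     B   Ravi            7           10
9     4     B   Lena            6            9

10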